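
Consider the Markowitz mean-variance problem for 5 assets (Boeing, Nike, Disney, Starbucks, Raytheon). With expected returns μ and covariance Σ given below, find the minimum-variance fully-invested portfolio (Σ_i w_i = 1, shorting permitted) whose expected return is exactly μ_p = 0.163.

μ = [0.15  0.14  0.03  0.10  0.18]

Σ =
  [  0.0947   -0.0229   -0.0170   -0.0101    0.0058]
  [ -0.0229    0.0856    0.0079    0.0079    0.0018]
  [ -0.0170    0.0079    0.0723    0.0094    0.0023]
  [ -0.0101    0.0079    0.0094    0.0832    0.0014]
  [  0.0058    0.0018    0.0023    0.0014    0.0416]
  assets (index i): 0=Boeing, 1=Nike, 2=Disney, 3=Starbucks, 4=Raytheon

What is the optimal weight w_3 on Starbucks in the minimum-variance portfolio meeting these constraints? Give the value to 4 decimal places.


0.1085

g=Σ⁻¹μ = [2.0108  1.9482  0.4012  1.1501  3.9014]
h=Σ⁻¹𝟙 = [16.2404  13.3030  14.1554  10.7909  20.0528]
a=μᵀg=1.403667  b=𝟙ᵀg=9.411718  c=𝟙ᵀh=74.542383  D=ac−b²=16.052219
λ₁=(c·0.163−b)/D = (74.542383·0.163−9.411718)/16.052219 = 0.170611
λ₂=(a−b·0.163)/D = (1.403667−9.411718·0.163)/16.052219 = -0.008126
w* = 0.170611·g + -0.008126·h:
  w_0 = 0.170611·2.0108 + -0.008126·16.2404 = 0.2111  (Boeing)
  w_1 = 0.170611·1.9482 + -0.008126·13.3030 = 0.2243  (Nike)
  w_2 = 0.170611·0.4012 + -0.008126·14.1554 = -0.0466  (Disney)
  w_3 = 0.170611·1.1501 + -0.008126·10.7909 = 0.1085  (Starbucks)
  w_4 = 0.170611·3.9014 + -0.008126·20.0528 = 0.5027  (Raytheon)
Σw_i=1.0000  μᵀw=0.1630
σ²=wᵀΣw=λ₁·μ_p+λ₂ = 0.170611·0.163 + -0.008126 = 0.019683 ≈ 0.0197


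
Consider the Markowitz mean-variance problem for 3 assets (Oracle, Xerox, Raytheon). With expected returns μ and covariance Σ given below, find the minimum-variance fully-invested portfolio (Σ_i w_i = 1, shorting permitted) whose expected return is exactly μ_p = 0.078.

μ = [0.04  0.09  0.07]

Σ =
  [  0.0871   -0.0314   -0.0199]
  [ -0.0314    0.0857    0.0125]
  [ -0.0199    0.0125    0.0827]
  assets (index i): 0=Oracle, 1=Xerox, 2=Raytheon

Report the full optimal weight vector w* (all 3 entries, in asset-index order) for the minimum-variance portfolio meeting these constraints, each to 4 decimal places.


0.1389  0.6083  0.2528

g=Σ⁻¹μ = [1.1521  1.3379  0.9214]
h=Σ⁻¹𝟙 = [21.0225  17.2499  14.5432]
a=μᵀg=0.230994  b=𝟙ᵀg=3.411413  c=𝟙ᵀh=52.815554  D=ac−b²=0.562353
λ₁=(c·0.078−b)/D = (52.815554·0.078−3.411413)/0.562353 = 1.259351
λ₂=(a−b·0.078)/D = (0.230994−3.411413·0.078)/0.562353 = -0.062409
w* = 1.259351·g + -0.062409·h:
  w_0 = 1.259351·1.1521 + -0.062409·21.0225 = 0.1389  (Oracle)
  w_1 = 1.259351·1.3379 + -0.062409·17.2499 = 0.6083  (Xerox)
  w_2 = 1.259351·0.9214 + -0.062409·14.5432 = 0.2528  (Raytheon)
Σw_i=1.0000  μᵀw=0.0780
σ²=wᵀΣw=λ₁·μ_p+λ₂ = 1.259351·0.078 + -0.062409 = 0.035820 ≈ 0.0358


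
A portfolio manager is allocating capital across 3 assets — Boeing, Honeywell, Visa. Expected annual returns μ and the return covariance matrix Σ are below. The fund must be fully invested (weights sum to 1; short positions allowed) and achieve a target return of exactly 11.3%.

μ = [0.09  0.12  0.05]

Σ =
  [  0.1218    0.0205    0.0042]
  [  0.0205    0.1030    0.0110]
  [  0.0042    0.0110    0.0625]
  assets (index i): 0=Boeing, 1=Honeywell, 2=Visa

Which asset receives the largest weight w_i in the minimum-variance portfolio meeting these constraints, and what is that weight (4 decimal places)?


x=Σ⁻¹μ = [0.5516  0.9924  0.5883]
y=Σ⁻¹𝟙 = [6.5589  6.8708  14.3500]
a=μᵀx=0.198150  b=𝟙ᵀx=2.132299  c=𝟙ᵀy=27.779714  D=ac−b²=0.957840
λ₁=(c·0.113−b)/D = (27.779714·0.113−2.132299)/0.957840 = 1.051124
λ₂=(a−b·0.113)/D = (0.198150−2.132299·0.113)/0.957840 = -0.044684
w* = 1.051124·x + -0.044684·y:
  w_0 = 1.051124·0.5516 + -0.044684·6.5589 = 0.2867  (Boeing)
  w_1 = 1.051124·0.9924 + -0.044684·6.8708 = 0.7362  (Honeywell)
  w_2 = 1.051124·0.5883 + -0.044684·14.3500 = -0.0229  (Visa)
Σw_i=1.0000  μᵀw=0.1130
σ²=wᵀΣw=λ₁·μ_p+λ₂ = 1.051124·0.113 + -0.044684 = 0.074093 ≈ 0.0741

Honeywell (0.7362)


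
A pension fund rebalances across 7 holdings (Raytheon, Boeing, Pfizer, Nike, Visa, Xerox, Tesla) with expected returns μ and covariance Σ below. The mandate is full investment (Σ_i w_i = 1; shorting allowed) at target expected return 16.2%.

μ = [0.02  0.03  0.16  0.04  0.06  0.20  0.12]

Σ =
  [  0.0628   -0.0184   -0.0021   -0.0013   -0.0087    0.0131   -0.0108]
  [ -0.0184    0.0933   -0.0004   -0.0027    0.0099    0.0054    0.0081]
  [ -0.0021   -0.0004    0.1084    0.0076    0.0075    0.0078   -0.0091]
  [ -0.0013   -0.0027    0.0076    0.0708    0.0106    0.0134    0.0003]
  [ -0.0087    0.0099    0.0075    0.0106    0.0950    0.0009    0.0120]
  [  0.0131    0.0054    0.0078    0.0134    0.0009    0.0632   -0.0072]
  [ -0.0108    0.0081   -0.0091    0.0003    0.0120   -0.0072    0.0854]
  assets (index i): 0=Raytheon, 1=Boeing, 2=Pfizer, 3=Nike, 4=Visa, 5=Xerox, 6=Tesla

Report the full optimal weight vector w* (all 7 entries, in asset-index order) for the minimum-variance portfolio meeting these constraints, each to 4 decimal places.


0.0240  0.0053  0.2066  -0.0249  0.0499  0.4702  0.2688

g=Σ⁻¹μ = [0.0169  -0.0519  1.3900  -0.2530  0.2998  3.2476  1.7929]
h=Σ⁻¹𝟙 = [21.9638  12.9632  8.9669  11.3583  7.3891  8.1168  13.8193]
a=μᵀg=1.093705  b=𝟙ᵀg=6.442223  c=𝟙ᵀh=84.577364  D=ac−b²=51.000469
λ₁=(c·0.162−b)/D = (84.577364·0.162−6.442223)/51.000469 = 0.142338
λ₂=(a−b·0.162)/D = (1.093705−6.442223·0.162)/51.000469 = 0.000982
w* = 0.142338·g + 0.000982·h:
  w_0 = 0.142338·0.0169 + 0.000982·21.9638 = 0.0240  (Raytheon)
  w_1 = 0.142338·-0.0519 + 0.000982·12.9632 = 0.0053  (Boeing)
  w_2 = 0.142338·1.3900 + 0.000982·8.9669 = 0.2066  (Pfizer)
  w_3 = 0.142338·-0.2530 + 0.000982·11.3583 = -0.0249  (Nike)
  w_4 = 0.142338·0.2998 + 0.000982·7.3891 = 0.0499  (Visa)
  w_5 = 0.142338·3.2476 + 0.000982·8.1168 = 0.4702  (Xerox)
  w_6 = 0.142338·1.7929 + 0.000982·13.8193 = 0.2688  (Tesla)
Σw_i=1.0000  μᵀw=0.1620
σ²=wᵀΣw=λ₁·μ_p+λ₂ = 0.142338·0.162 + 0.000982 = 0.024040 ≈ 0.0240


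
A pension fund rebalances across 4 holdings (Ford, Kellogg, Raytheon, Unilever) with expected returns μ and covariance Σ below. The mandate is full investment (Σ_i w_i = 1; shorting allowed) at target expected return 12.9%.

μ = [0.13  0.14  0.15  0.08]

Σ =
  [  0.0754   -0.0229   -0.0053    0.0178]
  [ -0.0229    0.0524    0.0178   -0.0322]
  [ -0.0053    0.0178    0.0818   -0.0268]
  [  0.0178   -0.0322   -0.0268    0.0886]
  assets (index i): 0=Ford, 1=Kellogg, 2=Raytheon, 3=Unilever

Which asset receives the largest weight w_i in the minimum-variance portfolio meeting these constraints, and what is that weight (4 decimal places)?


Kellogg (0.4112)

x=Σ⁻¹μ = [2.7012  4.8832  1.8267  2.6875]
y=Σ⁻¹𝟙 = [20.0160  38.9301  13.3936  25.4652]
a=μᵀx=1.523801  b=𝟙ᵀx=12.098548  c=𝟙ᵀy=97.804868  D=ac−b²=2.660330
λ₁=(c·0.129−b)/D = (97.804868·0.129−12.098548)/2.660330 = 0.194818
λ₂=(a−b·0.129)/D = (1.523801−12.098548·0.129)/2.660330 = -0.013875
w* = 0.194818·x + -0.013875·y:
  w_0 = 0.194818·2.7012 + -0.013875·20.0160 = 0.2485  (Ford)
  w_1 = 0.194818·4.8832 + -0.013875·38.9301 = 0.4112  (Kellogg)
  w_2 = 0.194818·1.8267 + -0.013875·13.3936 = 0.1700  (Raytheon)
  w_3 = 0.194818·2.6875 + -0.013875·25.4652 = 0.1703  (Unilever)
Σw_i=1.0000  μᵀw=0.1290
σ²=wᵀΣw=λ₁·μ_p+λ₂ = 0.194818·0.129 + -0.013875 = 0.011257 ≈ 0.0113


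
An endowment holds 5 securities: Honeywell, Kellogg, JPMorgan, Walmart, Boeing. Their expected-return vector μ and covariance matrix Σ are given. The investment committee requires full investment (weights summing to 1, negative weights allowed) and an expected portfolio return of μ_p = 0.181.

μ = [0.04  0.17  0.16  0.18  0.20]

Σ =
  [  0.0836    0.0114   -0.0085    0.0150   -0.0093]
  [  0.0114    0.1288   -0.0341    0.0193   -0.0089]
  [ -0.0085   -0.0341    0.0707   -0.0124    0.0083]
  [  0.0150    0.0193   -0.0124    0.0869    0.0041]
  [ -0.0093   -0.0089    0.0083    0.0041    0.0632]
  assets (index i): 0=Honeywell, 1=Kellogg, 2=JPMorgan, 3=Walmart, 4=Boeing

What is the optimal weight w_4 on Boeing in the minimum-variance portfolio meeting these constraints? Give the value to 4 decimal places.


p=Σ⁻¹μ = [0.5310  2.0762  3.3026  1.8492  2.9814]
q=Σ⁻¹𝟙 = [12.6559  12.0124  21.1425  8.9160  16.0217]
a=μᵀp=1.831737  b=𝟙ᵀp=10.740368  c=𝟙ᵀq=70.748509  D=ac−b²=14.237167
λ₁=(c·0.181−b)/D = (70.748509·0.181−10.740368)/14.237167 = 0.145051
λ₂=(a−b·0.181)/D = (1.831737−10.740368·0.181)/14.237167 = -0.007886
w* = 0.145051·p + -0.007886·q:
  w_0 = 0.145051·0.5310 + -0.007886·12.6559 = -0.0228  (Honeywell)
  w_1 = 0.145051·2.0762 + -0.007886·12.0124 = 0.2064  (Kellogg)
  w_2 = 0.145051·3.3026 + -0.007886·21.1425 = 0.3123  (JPMorgan)
  w_3 = 0.145051·1.8492 + -0.007886·8.9160 = 0.1979  (Walmart)
  w_4 = 0.145051·2.9814 + -0.007886·16.0217 = 0.3061  (Boeing)
Σw_i=1.0000  μᵀw=0.1810
σ²=wᵀΣw=λ₁·μ_p+λ₂ = 0.145051·0.181 + -0.007886 = 0.018369 ≈ 0.0184

0.3061


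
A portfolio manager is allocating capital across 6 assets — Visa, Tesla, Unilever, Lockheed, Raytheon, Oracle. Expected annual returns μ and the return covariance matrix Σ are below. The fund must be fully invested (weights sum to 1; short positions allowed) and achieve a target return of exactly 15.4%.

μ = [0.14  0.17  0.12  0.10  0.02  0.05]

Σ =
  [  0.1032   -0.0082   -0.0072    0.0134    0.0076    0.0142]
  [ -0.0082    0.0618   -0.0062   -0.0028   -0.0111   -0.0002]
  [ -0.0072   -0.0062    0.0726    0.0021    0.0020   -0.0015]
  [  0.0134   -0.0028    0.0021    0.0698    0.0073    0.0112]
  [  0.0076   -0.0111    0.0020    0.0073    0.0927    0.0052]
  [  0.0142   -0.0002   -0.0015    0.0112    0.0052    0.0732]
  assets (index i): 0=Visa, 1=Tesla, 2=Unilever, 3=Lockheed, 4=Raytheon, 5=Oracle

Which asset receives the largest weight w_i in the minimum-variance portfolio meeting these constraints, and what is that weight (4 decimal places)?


x=Σ⁻¹μ = [1.5560  3.2749  2.0498  1.1310  0.3338  0.2354]
y=Σ⁻¹𝟙 = [9.0158  21.4481  16.1093  10.2328  10.9044  9.9606]
a=μᵀx=1.152090  b=𝟙ᵀx=8.580896  c=𝟙ᵀy=77.671014  D=ac−b²=15.852255
λ₁=(c·0.154−b)/D = (77.671014·0.154−8.580896)/15.852255 = 0.213247
λ₂=(a−b·0.154)/D = (1.152090−8.580896·0.154)/15.852255 = -0.010684
w* = 0.213247·x + -0.010684·y:
  w_0 = 0.213247·1.5560 + -0.010684·9.0158 = 0.2355  (Visa)
  w_1 = 0.213247·3.2749 + -0.010684·21.4481 = 0.4692  (Tesla)
  w_2 = 0.213247·2.0498 + -0.010684·16.1093 = 0.2650  (Unilever)
  w_3 = 0.213247·1.1310 + -0.010684·10.2328 = 0.1318  (Lockheed)
  w_4 = 0.213247·0.3338 + -0.010684·10.9044 = -0.0453  (Raytheon)
  w_5 = 0.213247·0.2354 + -0.010684·9.9606 = -0.0562  (Oracle)
Σw_i=1.0000  μᵀw=0.1540
σ²=wᵀΣw=λ₁·μ_p+λ₂ = 0.213247·0.154 + -0.010684 = 0.022156 ≈ 0.0222

Tesla (0.4692)


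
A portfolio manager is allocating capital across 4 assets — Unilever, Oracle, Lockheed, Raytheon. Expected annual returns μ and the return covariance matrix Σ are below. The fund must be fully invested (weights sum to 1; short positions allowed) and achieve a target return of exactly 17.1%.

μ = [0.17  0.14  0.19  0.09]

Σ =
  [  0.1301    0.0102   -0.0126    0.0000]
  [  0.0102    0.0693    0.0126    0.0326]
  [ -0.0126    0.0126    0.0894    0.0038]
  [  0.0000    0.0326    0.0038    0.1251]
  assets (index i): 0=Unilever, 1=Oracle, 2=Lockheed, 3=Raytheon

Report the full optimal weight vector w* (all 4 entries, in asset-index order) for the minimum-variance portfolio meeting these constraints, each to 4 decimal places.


0.2907  0.2391  0.4579  0.0123

x=Σ⁻¹μ = [1.4133  1.2727  2.1314  0.3230]
y=Σ⁻¹𝟙 = [8.0533  8.7358  10.8605  5.3872]
a=μᵀx=0.852476  b=𝟙ᵀx=5.140423  c=𝟙ᵀy=33.036854  D=ac−b²=1.739180
λ₁=(c·0.171−b)/D = (33.036854·0.171−5.140423)/1.739180 = 0.292597
λ₂=(a−b·0.171)/D = (0.852476−5.140423·0.171)/1.739180 = -0.015258
w* = 0.292597·x + -0.015258·y:
  w_0 = 0.292597·1.4133 + -0.015258·8.0533 = 0.2907  (Unilever)
  w_1 = 0.292597·1.2727 + -0.015258·8.7358 = 0.2391  (Oracle)
  w_2 = 0.292597·2.1314 + -0.015258·10.8605 = 0.4579  (Lockheed)
  w_3 = 0.292597·0.3230 + -0.015258·5.3872 = 0.0123  (Raytheon)
Σw_i=1.0000  μᵀw=0.1710
σ²=wᵀΣw=λ₁·μ_p+λ₂ = 0.292597·0.171 + -0.015258 = 0.034776 ≈ 0.0348


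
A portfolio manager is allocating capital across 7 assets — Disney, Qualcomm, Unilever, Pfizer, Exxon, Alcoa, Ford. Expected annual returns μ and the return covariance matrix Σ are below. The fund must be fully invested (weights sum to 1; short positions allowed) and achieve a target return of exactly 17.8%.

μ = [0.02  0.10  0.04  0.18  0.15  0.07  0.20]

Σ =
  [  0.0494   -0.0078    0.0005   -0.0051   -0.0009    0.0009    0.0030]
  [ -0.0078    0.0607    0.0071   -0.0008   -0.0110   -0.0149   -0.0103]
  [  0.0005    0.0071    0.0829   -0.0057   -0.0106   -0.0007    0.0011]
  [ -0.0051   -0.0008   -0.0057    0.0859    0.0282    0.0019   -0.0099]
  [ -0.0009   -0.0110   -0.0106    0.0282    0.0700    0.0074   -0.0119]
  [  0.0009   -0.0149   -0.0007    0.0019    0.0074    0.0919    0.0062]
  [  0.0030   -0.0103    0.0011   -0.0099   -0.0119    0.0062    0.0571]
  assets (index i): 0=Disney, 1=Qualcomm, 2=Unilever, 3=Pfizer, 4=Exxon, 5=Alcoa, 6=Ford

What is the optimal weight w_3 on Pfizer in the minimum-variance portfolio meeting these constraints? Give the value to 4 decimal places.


0.1753

x=Σ⁻¹μ = [0.8383  3.1968  0.6249  1.8555  2.7537  0.6897  4.8439]
y=Σ⁻¹𝟙 = [24.3741  29.2493  12.4434  10.3241  20.0742  11.8991  25.9505]
a=μᵀx=2.125533  b=𝟙ᵀx=14.802678  c=𝟙ᵀy=134.314923  D=ac−b²=66.371564
λ₁=(c·0.178−b)/D = (134.314923·0.178−14.802678)/66.371564 = 0.137188
λ₂=(a−b·0.178)/D = (2.125533−14.802678·0.178)/66.371564 = -0.007674
w* = 0.137188·x + -0.007674·y:
  w_0 = 0.137188·0.8383 + -0.007674·24.3741 = -0.0720  (Disney)
  w_1 = 0.137188·3.1968 + -0.007674·29.2493 = 0.2141  (Qualcomm)
  w_2 = 0.137188·0.6249 + -0.007674·12.4434 = -0.0098  (Unilever)
  w_3 = 0.137188·1.8555 + -0.007674·10.3241 = 0.1753  (Pfizer)
  w_4 = 0.137188·2.7537 + -0.007674·20.0742 = 0.2237  (Exxon)
  w_5 = 0.137188·0.6897 + -0.007674·11.8991 = 0.0033  (Alcoa)
  w_6 = 0.137188·4.8439 + -0.007674·25.9505 = 0.4654  (Ford)
Σw_i=1.0000  μᵀw=0.1780
σ²=wᵀΣw=λ₁·μ_p+λ₂ = 0.137188·0.178 + -0.007674 = 0.016745 ≈ 0.0167


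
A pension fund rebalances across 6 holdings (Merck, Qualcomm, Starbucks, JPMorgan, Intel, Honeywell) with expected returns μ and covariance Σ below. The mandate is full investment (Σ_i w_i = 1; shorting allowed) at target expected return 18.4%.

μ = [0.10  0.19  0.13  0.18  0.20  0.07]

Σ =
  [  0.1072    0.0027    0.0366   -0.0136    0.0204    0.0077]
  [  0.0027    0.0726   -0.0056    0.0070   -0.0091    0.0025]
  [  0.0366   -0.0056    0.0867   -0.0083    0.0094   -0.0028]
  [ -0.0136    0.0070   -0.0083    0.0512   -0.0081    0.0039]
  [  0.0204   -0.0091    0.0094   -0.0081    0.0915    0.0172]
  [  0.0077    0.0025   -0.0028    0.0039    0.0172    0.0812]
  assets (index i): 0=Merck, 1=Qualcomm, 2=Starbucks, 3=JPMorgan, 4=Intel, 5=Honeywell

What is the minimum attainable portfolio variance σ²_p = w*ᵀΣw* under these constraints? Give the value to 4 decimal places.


g=Σ⁻¹μ = [0.3095  2.6727  1.6411  3.8947  2.5435  0.0812]
h=Σ⁻¹𝟙 = [5.3148  13.3287  11.4195  21.9366  10.2265  8.5749]
a=μᵀg=1.967524  b=𝟙ᵀg=11.142615  c=𝟙ᵀh=70.801090  D=ac−b²=15.144993
λ₁=(c·0.184−b)/D = (70.801090·0.184−11.142615)/15.144993 = 0.124449
λ₂=(a−b·0.184)/D = (1.967524−11.142615·0.184)/15.144993 = -0.005462
w* = 0.124449·g + -0.005462·h:
  w_0 = 0.124449·0.3095 + -0.005462·5.3148 = 0.0095  (Merck)
  w_1 = 0.124449·2.6727 + -0.005462·13.3287 = 0.2598  (Qualcomm)
  w_2 = 0.124449·1.6411 + -0.005462·11.4195 = 0.1419  (Starbucks)
  w_3 = 0.124449·3.8947 + -0.005462·21.9366 = 0.3649  (JPMorgan)
  w_4 = 0.124449·2.5435 + -0.005462·10.2265 = 0.2607  (Intel)
  w_5 = 0.124449·0.0812 + -0.005462·8.5749 = -0.0367  (Honeywell)
Σw_i=1.0000  μᵀw=0.1840
σ²=wᵀΣw=λ₁·μ_p+λ₂ = 0.124449·0.184 + -0.005462 = 0.017437 ≈ 0.0174

0.0174


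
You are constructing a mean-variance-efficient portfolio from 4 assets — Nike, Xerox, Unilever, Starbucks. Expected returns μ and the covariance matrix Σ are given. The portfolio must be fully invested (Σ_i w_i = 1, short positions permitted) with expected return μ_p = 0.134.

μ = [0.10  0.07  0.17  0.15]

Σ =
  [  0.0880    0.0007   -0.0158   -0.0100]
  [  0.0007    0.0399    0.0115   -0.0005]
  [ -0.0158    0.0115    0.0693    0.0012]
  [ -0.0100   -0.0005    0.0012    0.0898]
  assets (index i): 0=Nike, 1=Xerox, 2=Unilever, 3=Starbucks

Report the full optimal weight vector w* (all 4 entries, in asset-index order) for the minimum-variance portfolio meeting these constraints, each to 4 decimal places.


x=Σ⁻¹μ = [1.8181  0.9749  2.6739  1.8425]
y=Σ⁻¹𝟙 = [15.1990  20.8594  14.2129  12.7546]
a=μᵀx=0.980999  b=𝟙ᵀx=7.309440  c=𝟙ᵀy=63.025872  D=ac−b²=8.400389
λ₁=(c·0.134−b)/D = (63.025872·0.134−7.309440)/8.400389 = 0.135235
λ₂=(a−b·0.134)/D = (0.980999−7.309440·0.134)/8.400389 = 0.000183
w* = 0.135235·x + 0.000183·y:
  w_0 = 0.135235·1.8181 + 0.000183·15.1990 = 0.2486  (Nike)
  w_1 = 0.135235·0.9749 + 0.000183·20.8594 = 0.1356  (Xerox)
  w_2 = 0.135235·2.6739 + 0.000183·14.2129 = 0.3642  (Unilever)
  w_3 = 0.135235·1.8425 + 0.000183·12.7546 = 0.2515  (Starbucks)
Σw_i=1.0000  μᵀw=0.1340
σ²=wᵀΣw=λ₁·μ_p+λ₂ = 0.135235·0.134 + 0.000183 = 0.018304 ≈ 0.0183

0.2486  0.1356  0.3642  0.2515


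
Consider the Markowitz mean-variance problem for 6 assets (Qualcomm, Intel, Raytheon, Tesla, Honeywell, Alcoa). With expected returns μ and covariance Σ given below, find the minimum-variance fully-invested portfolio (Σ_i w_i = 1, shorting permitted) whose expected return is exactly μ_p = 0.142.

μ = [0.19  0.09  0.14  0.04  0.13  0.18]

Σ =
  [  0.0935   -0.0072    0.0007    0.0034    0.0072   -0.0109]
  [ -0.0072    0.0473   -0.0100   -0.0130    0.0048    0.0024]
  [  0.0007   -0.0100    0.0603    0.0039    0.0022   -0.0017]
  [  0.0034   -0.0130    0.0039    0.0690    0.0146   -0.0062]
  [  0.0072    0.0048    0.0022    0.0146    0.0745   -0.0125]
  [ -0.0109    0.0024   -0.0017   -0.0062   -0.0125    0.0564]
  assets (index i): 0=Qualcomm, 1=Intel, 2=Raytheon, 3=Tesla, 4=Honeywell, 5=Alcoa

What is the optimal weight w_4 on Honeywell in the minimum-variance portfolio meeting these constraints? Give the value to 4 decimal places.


g=Σ⁻¹μ = [2.5347  2.6979  2.7393  0.8027  1.7813  4.1321]
h=Σ⁻¹𝟙 = [14.2597  30.5139  20.6025  18.4414  9.8878  24.0276]
a=μᵀg=2.115363  b=𝟙ᵀg=14.687976  c=𝟙ᵀh=117.732837  D=ac−b²=33.311073
λ₁=(c·0.142−b)/D = (117.732837·0.142−14.687976)/33.311073 = 0.060943
λ₂=(a−b·0.142)/D = (2.115363−14.687976·0.142)/33.311073 = 0.000891
w* = 0.060943·g + 0.000891·h:
  w_0 = 0.060943·2.5347 + 0.000891·14.2597 = 0.1672  (Qualcomm)
  w_1 = 0.060943·2.6979 + 0.000891·30.5139 = 0.1916  (Intel)
  w_2 = 0.060943·2.7393 + 0.000891·20.6025 = 0.1853  (Raytheon)
  w_3 = 0.060943·0.8027 + 0.000891·18.4414 = 0.0653  (Tesla)
  w_4 = 0.060943·1.7813 + 0.000891·9.8878 = 0.1174  (Honeywell)
  w_5 = 0.060943·4.1321 + 0.000891·24.0276 = 0.2732  (Alcoa)
Σw_i=1.0000  μᵀw=0.1420
σ²=wᵀΣw=λ₁·μ_p+λ₂ = 0.060943·0.142 + 0.000891 = 0.009545 ≈ 0.0095

0.1174


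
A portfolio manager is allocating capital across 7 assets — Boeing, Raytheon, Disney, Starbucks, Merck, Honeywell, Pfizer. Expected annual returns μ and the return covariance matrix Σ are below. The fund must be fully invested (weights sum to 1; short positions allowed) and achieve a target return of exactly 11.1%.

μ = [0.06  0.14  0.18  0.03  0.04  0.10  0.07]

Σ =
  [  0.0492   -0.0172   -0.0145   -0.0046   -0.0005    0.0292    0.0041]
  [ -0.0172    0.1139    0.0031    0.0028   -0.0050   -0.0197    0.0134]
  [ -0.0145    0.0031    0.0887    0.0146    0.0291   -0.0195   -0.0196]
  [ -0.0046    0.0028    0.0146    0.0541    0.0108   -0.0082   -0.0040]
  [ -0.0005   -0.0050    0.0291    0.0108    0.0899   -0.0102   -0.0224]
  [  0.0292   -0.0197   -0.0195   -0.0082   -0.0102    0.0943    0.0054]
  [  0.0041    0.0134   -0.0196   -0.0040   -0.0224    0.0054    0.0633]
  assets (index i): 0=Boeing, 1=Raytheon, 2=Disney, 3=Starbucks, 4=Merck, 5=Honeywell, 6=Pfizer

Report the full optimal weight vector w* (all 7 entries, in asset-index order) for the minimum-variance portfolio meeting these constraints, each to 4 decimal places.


0.1842  0.1508  0.2784  0.0417  0.0318  0.1428  0.1703

g=Σ⁻¹μ = [1.6276  1.4639  2.8100  0.1521  0.1388  1.3856  1.5011]
h=Σ⁻¹𝟙 = [22.2887  11.2224  14.9772  16.6275  11.4149  10.6338  20.7989]
a=μᵀg=1.062145  b=𝟙ᵀg=9.079095  c=𝟙ᵀh=107.963614  D=ac−b²=32.243087
λ₁=(c·0.111−b)/D = (107.963614·0.111−9.079095)/32.243087 = 0.090093
λ₂=(a−b·0.111)/D = (1.062145−9.079095·0.111)/32.243087 = 0.001686
w* = 0.090093·g + 0.001686·h:
  w_0 = 0.090093·1.6276 + 0.001686·22.2887 = 0.1842  (Boeing)
  w_1 = 0.090093·1.4639 + 0.001686·11.2224 = 0.1508  (Raytheon)
  w_2 = 0.090093·2.8100 + 0.001686·14.9772 = 0.2784  (Disney)
  w_3 = 0.090093·0.1521 + 0.001686·16.6275 = 0.0417  (Starbucks)
  w_4 = 0.090093·0.1388 + 0.001686·11.4149 = 0.0318  (Merck)
  w_5 = 0.090093·1.3856 + 0.001686·10.6338 = 0.1428  (Honeywell)
  w_6 = 0.090093·1.5011 + 0.001686·20.7989 = 0.1703  (Pfizer)
Σw_i=1.0000  μᵀw=0.1110
σ²=wᵀΣw=λ₁·μ_p+λ₂ = 0.090093·0.111 + 0.001686 = 0.011686 ≈ 0.0117


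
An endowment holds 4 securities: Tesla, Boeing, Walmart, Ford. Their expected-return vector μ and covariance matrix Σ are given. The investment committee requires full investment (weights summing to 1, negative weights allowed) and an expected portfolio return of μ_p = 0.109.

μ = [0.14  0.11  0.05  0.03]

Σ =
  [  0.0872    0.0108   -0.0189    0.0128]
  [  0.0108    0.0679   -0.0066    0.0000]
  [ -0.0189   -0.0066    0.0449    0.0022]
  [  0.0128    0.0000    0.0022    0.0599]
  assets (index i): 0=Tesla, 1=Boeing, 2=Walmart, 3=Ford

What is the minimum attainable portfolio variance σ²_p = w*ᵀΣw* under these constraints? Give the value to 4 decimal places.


0.0232

x=Σ⁻¹μ = [1.8737  1.5286  2.1259  0.0224]
y=Σ⁻¹𝟙 = [14.1987  15.3748  29.8929  12.5625]
a=μᵀx=0.537429  b=𝟙ᵀx=5.550567  c=𝟙ᵀy=72.028885  D=ac−b²=7.901652
λ₁=(c·0.109−b)/D = (72.028885·0.109−5.550567)/7.901652 = 0.291152
λ₂=(a−b·0.109)/D = (0.537429−5.550567·0.109)/7.901652 = -0.008553
w* = 0.291152·x + -0.008553·y:
  w_0 = 0.291152·1.8737 + -0.008553·14.1987 = 0.4241  (Tesla)
  w_1 = 0.291152·1.5286 + -0.008553·15.3748 = 0.3136  (Boeing)
  w_2 = 0.291152·2.1259 + -0.008553·29.8929 = 0.3633  (Walmart)
  w_3 = 0.291152·0.0224 + -0.008553·12.5625 = -0.1009  (Ford)
Σw_i=1.0000  μᵀw=0.1090
σ²=wᵀΣw=λ₁·μ_p+λ₂ = 0.291152·0.109 + -0.008553 = 0.023183 ≈ 0.0232


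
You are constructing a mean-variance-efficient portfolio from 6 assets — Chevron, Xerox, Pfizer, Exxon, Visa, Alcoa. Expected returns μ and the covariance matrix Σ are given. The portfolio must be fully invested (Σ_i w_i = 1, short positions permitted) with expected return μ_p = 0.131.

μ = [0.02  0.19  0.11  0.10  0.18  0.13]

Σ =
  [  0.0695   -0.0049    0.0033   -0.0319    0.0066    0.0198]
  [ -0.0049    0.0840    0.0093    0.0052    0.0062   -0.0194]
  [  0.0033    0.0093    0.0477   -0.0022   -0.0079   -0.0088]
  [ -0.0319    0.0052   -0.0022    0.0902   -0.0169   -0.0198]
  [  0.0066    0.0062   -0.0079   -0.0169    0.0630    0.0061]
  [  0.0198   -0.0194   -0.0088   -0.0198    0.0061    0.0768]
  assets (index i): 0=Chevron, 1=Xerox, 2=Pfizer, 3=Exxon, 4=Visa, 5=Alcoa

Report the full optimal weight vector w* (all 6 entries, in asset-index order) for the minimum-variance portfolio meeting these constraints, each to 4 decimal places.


p=Σ⁻¹μ = [0.2638  2.2080  3.0585  2.4134  3.3635  2.8879]
q=Σ⁻¹𝟙 = [18.3231  11.3870  25.6699  25.6717  21.0930  19.0578]
a=μᵀp=1.983431  b=𝟙ᵀp=14.195094  c=𝟙ᵀq=121.202403  D=ac−b²=38.895947
λ₁=(c·0.131−b)/D = (121.202403·0.131−14.195094)/38.895947 = 0.043254
λ₂=(a−b·0.131)/D = (1.983431−14.195094·0.131)/38.895947 = 0.003185
w* = 0.043254·p + 0.003185·q:
  w_0 = 0.043254·0.2638 + 0.003185·18.3231 = 0.0698  (Chevron)
  w_1 = 0.043254·2.2080 + 0.003185·11.3870 = 0.1318  (Xerox)
  w_2 = 0.043254·3.0585 + 0.003185·25.6699 = 0.2140  (Pfizer)
  w_3 = 0.043254·2.4134 + 0.003185·25.6717 = 0.1861  (Exxon)
  w_4 = 0.043254·3.3635 + 0.003185·21.0930 = 0.2127  (Visa)
  w_5 = 0.043254·2.8879 + 0.003185·19.0578 = 0.1856  (Alcoa)
Σw_i=1.0000  μᵀw=0.1310
σ²=wᵀΣw=λ₁·μ_p+λ₂ = 0.043254·0.131 + 0.003185 = 0.008851 ≈ 0.0089

0.0698  0.1318  0.2140  0.1861  0.2127  0.1856


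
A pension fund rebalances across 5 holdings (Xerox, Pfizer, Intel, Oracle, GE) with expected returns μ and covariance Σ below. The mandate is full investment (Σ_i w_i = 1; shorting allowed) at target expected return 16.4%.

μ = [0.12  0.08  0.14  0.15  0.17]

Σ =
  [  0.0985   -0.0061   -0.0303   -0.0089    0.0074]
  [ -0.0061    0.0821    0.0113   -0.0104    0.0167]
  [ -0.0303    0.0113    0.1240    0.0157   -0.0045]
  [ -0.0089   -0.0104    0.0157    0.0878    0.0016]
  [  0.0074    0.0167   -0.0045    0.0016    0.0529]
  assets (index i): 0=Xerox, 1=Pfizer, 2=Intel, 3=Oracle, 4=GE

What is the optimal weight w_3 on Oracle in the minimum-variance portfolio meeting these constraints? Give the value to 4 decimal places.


p=Σ⁻¹μ = [1.6030  0.5239  1.3709  1.6351  2.8912]
q=Σ⁻¹𝟙 = [13.7453  10.5694  9.4403  12.0901  14.0815]
a=μᵀp=1.162956  b=𝟙ᵀp=8.024012  c=𝟙ᵀq=59.926675  D=ac−b²=5.307305
λ₁=(c·0.164−b)/D = (59.926675·0.164−8.024012)/5.307305 = 0.339902
λ₂=(a−b·0.164)/D = (1.162956−8.024012·0.164)/5.307305 = -0.028825
w* = 0.339902·p + -0.028825·q:
  w_0 = 0.339902·1.6030 + -0.028825·13.7453 = 0.1486  (Xerox)
  w_1 = 0.339902·0.5239 + -0.028825·10.5694 = -0.1266  (Pfizer)
  w_2 = 0.339902·1.3709 + -0.028825·9.4403 = 0.1938  (Intel)
  w_3 = 0.339902·1.6351 + -0.028825·12.0901 = 0.2073  (Oracle)
  w_4 = 0.339902·2.8912 + -0.028825·14.0815 = 0.5768  (GE)
Σw_i=1.0000  μᵀw=0.1640
σ²=wᵀΣw=λ₁·μ_p+λ₂ = 0.339902·0.164 + -0.028825 = 0.026919 ≈ 0.0269

0.2073


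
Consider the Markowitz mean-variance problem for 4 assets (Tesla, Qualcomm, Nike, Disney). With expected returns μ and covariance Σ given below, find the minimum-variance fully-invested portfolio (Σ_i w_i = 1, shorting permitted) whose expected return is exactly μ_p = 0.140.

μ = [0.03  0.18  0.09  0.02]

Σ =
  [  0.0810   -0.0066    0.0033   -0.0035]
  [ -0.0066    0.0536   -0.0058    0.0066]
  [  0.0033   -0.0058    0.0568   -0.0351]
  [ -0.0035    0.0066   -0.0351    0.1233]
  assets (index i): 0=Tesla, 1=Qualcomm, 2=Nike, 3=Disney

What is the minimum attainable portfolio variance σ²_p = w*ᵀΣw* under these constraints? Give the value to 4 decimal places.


x=Σ⁻¹μ = [0.5975  3.6030  2.3168  0.6458]
y=Σ⁻¹𝟙 = [13.6036  21.5181  28.5786  15.4802]
a=μᵀx=0.887884  b=𝟙ᵀx=7.163048  c=𝟙ᵀy=79.180493  D=ac−b²=18.993820
λ₁=(c·0.140−b)/D = (79.180493·0.140−7.163048)/18.993820 = 0.206500
λ₂=(a−b·0.140)/D = (0.887884−7.163048·0.140)/18.993820 = -0.006052
w* = 0.206500·x + -0.006052·y:
  w_0 = 0.206500·0.5975 + -0.006052·13.6036 = 0.0411  (Tesla)
  w_1 = 0.206500·3.6030 + -0.006052·21.5181 = 0.6138  (Qualcomm)
  w_2 = 0.206500·2.3168 + -0.006052·28.5786 = 0.3055  (Nike)
  w_3 = 0.206500·0.6458 + -0.006052·15.4802 = 0.0397  (Disney)
Σw_i=1.0000  μᵀw=0.1400
σ²=wᵀΣw=λ₁·μ_p+λ₂ = 0.206500·0.140 + -0.006052 = 0.022858 ≈ 0.0229

0.0229


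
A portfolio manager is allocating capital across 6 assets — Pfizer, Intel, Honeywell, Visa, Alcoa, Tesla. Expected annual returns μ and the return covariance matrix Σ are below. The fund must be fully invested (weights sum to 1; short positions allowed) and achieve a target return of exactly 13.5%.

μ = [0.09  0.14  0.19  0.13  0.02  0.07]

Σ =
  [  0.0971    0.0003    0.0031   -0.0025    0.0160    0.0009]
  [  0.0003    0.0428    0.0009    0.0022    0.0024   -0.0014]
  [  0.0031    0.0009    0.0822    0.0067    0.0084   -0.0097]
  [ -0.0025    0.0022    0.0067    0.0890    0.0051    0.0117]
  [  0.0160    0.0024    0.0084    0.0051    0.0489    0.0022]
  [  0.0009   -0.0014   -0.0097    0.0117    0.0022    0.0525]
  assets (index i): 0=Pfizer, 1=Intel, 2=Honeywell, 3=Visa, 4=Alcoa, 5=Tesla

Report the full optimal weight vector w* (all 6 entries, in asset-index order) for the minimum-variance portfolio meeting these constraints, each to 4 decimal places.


0.1072  0.3541  0.2506  0.1123  -0.0252  0.2010

g=Σ⁻¹μ = [0.9607  3.2506  2.4161  1.0473  -0.6631  1.6443]
h=Σ⁻¹𝟙 = [7.6596  22.6218  12.0678  6.6360  13.1812  19.7180]
a=μᵀg=1.238586  b=𝟙ᵀg=8.655866  c=𝟙ᵀh=81.884423  D=ac−b²=26.496889
λ₁=(c·0.135−b)/D = (81.884423·0.135−8.655866)/26.496889 = 0.090521
λ₂=(a−b·0.135)/D = (1.238586−8.655866·0.135)/26.496889 = 0.002643
w* = 0.090521·g + 0.002643·h:
  w_0 = 0.090521·0.9607 + 0.002643·7.6596 = 0.1072  (Pfizer)
  w_1 = 0.090521·3.2506 + 0.002643·22.6218 = 0.3541  (Intel)
  w_2 = 0.090521·2.4161 + 0.002643·12.0678 = 0.2506  (Honeywell)
  w_3 = 0.090521·1.0473 + 0.002643·6.6360 = 0.1123  (Visa)
  w_4 = 0.090521·-0.6631 + 0.002643·13.1812 = -0.0252  (Alcoa)
  w_5 = 0.090521·1.6443 + 0.002643·19.7180 = 0.2010  (Tesla)
Σw_i=1.0000  μᵀw=0.1350
σ²=wᵀΣw=λ₁·μ_p+λ₂ = 0.090521·0.135 + 0.002643 = 0.014864 ≈ 0.0149


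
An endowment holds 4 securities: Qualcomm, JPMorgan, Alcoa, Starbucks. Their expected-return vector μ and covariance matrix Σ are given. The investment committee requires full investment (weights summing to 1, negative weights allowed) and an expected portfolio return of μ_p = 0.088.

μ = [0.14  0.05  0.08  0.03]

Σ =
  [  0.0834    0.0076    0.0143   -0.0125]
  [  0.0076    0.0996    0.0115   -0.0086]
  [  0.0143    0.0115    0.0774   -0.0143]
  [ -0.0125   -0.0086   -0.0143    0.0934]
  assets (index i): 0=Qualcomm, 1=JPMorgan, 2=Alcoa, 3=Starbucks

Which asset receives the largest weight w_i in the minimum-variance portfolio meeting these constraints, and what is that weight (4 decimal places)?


Qualcomm (0.3940)

p=Σ⁻¹μ = [1.6118  0.3450  0.8126  0.6931]
q=Σ⁻¹𝟙 = [11.3033  9.0528  12.2444  14.9276]
a=μᵀp=0.328700  b=𝟙ᵀp=3.462493  c=𝟙ᵀq=47.528247  D=ac−b²=3.633654
λ₁=(c·0.088−b)/D = (47.528247·0.088−3.462493)/3.633654 = 0.198146
λ₂=(a−b·0.088)/D = (0.328700−3.462493·0.088)/3.633654 = 0.006605
w* = 0.198146·p + 0.006605·q:
  w_0 = 0.198146·1.6118 + 0.006605·11.3033 = 0.3940  (Qualcomm)
  w_1 = 0.198146·0.3450 + 0.006605·9.0528 = 0.1282  (JPMorgan)
  w_2 = 0.198146·0.8126 + 0.006605·12.2444 = 0.2419  (Alcoa)
  w_3 = 0.198146·0.6931 + 0.006605·14.9276 = 0.2359  (Starbucks)
Σw_i=1.0000  μᵀw=0.0880
σ²=wᵀΣw=λ₁·μ_p+λ₂ = 0.198146·0.088 + 0.006605 = 0.024042 ≈ 0.0240


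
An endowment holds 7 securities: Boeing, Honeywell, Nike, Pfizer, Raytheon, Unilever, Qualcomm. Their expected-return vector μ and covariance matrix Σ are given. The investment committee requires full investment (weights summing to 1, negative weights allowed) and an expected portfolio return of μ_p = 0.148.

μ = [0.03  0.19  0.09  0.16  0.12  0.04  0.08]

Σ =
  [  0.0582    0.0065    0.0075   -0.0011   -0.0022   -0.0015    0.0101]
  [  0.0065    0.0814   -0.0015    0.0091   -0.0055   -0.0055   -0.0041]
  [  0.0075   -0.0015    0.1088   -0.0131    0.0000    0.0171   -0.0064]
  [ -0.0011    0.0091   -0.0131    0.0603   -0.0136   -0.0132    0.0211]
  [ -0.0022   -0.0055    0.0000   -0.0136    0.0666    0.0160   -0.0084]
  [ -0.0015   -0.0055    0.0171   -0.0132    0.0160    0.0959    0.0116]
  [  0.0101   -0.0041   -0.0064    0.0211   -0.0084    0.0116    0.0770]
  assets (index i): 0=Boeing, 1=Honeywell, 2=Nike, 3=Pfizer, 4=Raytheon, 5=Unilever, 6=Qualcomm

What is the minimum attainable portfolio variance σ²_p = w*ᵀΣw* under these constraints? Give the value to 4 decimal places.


0.0160

u=Σ⁻¹μ = [0.1544  2.2369  1.2120  2.9890  2.6335  0.2223  0.6733]
v=Σ⁻¹𝟙 = [14.6503  11.2372  10.0175  20.8696  19.6963  8.1705  7.6953]
a=μᵀu=1.395725  b=𝟙ᵀu=10.121279  c=𝟙ᵀv=92.336691  D=ac−b²=26.436313
λ₁=(c·0.148−b)/D = (92.336691·0.148−10.121279)/26.436313 = 0.134079
λ₂=(a−b·0.148)/D = (1.395725−10.121279·0.148)/26.436313 = -0.003867
w* = 0.134079·u + -0.003867·v:
  w_0 = 0.134079·0.1544 + -0.003867·14.6503 = -0.0360  (Boeing)
  w_1 = 0.134079·2.2369 + -0.003867·11.2372 = 0.2565  (Honeywell)
  w_2 = 0.134079·1.2120 + -0.003867·10.0175 = 0.1238  (Nike)
  w_3 = 0.134079·2.9890 + -0.003867·20.8696 = 0.3201  (Pfizer)
  w_4 = 0.134079·2.6335 + -0.003867·19.6963 = 0.2769  (Raytheon)
  w_5 = 0.134079·0.2223 + -0.003867·8.1705 = -0.0018  (Unilever)
  w_6 = 0.134079·0.6733 + -0.003867·7.6953 = 0.0605  (Qualcomm)
Σw_i=1.0000  μᵀw=0.1480
σ²=wᵀΣw=λ₁·μ_p+λ₂ = 0.134079·0.148 + -0.003867 = 0.015977 ≈ 0.0160


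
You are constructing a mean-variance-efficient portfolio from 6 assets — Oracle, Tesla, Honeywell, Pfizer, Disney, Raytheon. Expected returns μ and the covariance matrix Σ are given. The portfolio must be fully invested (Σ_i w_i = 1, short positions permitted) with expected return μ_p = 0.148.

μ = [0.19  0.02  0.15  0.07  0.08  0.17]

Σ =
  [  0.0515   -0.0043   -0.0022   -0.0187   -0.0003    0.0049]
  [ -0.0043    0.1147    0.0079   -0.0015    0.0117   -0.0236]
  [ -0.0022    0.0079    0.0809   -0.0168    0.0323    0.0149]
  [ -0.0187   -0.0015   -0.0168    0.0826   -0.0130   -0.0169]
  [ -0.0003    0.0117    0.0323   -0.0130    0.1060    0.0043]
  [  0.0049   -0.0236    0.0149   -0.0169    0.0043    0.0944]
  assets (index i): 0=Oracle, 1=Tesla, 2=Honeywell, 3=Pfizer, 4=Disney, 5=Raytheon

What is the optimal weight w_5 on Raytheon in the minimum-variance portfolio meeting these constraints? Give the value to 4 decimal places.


0.1553

p=Σ⁻¹μ = [4.6505  0.5948  2.0105  2.7577  0.3520  1.8685]
q=Σ⁻¹𝟙 = [28.7390  11.5318  11.7609  25.2750  7.1773  14.3260]
a=μᵀp=1.735911  b=𝟙ᵀp=12.234049  c=𝟙ᵀq=98.810104  D=ac−b²=21.853576
λ₁=(c·0.148−b)/D = (98.810104·0.148−12.234049)/21.853576 = 0.109357
λ₂=(a−b·0.148)/D = (1.735911−12.234049·0.148)/21.853576 = -0.003420
w* = 0.109357·p + -0.003420·q:
  w_0 = 0.109357·4.6505 + -0.003420·28.7390 = 0.4103  (Oracle)
  w_1 = 0.109357·0.5948 + -0.003420·11.5318 = 0.0256  (Tesla)
  w_2 = 0.109357·2.0105 + -0.003420·11.7609 = 0.1796  (Honeywell)
  w_3 = 0.109357·2.7577 + -0.003420·25.2750 = 0.2151  (Pfizer)
  w_4 = 0.109357·0.3520 + -0.003420·7.1773 = 0.0140  (Disney)
  w_5 = 0.109357·1.8685 + -0.003420·14.3260 = 0.1553  (Raytheon)
Σw_i=1.0000  μᵀw=0.1480
σ²=wᵀΣw=λ₁·μ_p+λ₂ = 0.109357·0.148 + -0.003420 = 0.012765 ≈ 0.0128


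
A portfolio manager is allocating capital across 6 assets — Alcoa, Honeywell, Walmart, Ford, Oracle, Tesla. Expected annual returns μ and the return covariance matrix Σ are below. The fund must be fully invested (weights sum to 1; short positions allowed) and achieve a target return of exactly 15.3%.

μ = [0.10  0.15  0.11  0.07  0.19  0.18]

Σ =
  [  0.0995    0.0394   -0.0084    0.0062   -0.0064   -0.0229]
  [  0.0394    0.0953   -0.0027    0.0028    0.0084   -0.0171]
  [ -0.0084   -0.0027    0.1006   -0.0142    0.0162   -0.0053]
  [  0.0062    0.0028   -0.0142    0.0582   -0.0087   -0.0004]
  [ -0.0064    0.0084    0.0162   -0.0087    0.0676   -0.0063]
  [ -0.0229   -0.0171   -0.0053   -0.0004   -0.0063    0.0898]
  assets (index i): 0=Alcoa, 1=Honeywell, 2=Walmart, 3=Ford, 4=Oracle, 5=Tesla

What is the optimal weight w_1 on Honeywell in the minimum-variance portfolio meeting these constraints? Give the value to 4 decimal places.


0.1245

p=Σ⁻¹μ = [1.3543  1.2466  1.1551  1.7485  3.0000  2.8736]
q=Σ⁻¹𝟙 = [12.1405  6.8963  12.3975  21.1646  16.4716  17.5266]
a=μᵀp=1.659129  b=𝟙ᵀp=11.378134  c=𝟙ᵀq=86.597081  D=ac−b²=14.213780
λ₁=(c·0.153−b)/D = (86.597081·0.153−11.378134)/14.213780 = 0.131648
λ₂=(a−b·0.153)/D = (1.659129−11.378134·0.153)/14.213780 = -0.005750
w* = 0.131648·p + -0.005750·q:
  w_0 = 0.131648·1.3543 + -0.005750·12.1405 = 0.1085  (Alcoa)
  w_1 = 0.131648·1.2466 + -0.005750·6.8963 = 0.1245  (Honeywell)
  w_2 = 0.131648·1.1551 + -0.005750·12.3975 = 0.0808  (Walmart)
  w_3 = 0.131648·1.7485 + -0.005750·21.1646 = 0.1085  (Ford)
  w_4 = 0.131648·3.0000 + -0.005750·16.4716 = 0.3002  (Oracle)
  w_5 = 0.131648·2.8736 + -0.005750·17.5266 = 0.2775  (Tesla)
Σw_i=1.0000  μᵀw=0.1530
σ²=wᵀΣw=λ₁·μ_p+λ₂ = 0.131648·0.153 + -0.005750 = 0.014392 ≈ 0.0144


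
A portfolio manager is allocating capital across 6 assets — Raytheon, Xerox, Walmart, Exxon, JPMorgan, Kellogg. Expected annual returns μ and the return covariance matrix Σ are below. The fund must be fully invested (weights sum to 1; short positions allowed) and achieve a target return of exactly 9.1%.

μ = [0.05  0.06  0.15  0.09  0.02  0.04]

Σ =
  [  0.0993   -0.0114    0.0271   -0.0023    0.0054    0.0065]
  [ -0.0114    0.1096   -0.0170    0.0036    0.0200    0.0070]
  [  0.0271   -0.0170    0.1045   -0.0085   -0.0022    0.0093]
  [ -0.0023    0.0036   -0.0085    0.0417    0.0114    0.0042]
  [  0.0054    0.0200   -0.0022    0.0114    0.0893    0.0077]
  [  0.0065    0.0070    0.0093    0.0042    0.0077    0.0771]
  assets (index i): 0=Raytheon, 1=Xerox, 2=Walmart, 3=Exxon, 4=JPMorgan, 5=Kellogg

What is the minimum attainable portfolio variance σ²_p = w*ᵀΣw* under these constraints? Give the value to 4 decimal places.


p=Σ⁻¹μ = [0.1938  0.7879  1.7016  2.5052  -0.2520  0.1144]
q=Σ⁻¹𝟙 = [8.0495  9.3036  10.2629  23.4551  5.1607  8.4158]
a=μᵀp=0.537208  b=𝟙ᵀp=5.050929  c=𝟙ᵀq=64.647551  D=ac−b²=9.217295
λ₁=(c·0.091−b)/D = (64.647551·0.091−5.050929)/9.217295 = 0.090265
λ₂=(a−b·0.091)/D = (0.537208−5.050929·0.091)/9.217295 = 0.008416
w* = 0.090265·p + 0.008416·q:
  w_0 = 0.090265·0.1938 + 0.008416·8.0495 = 0.0852  (Raytheon)
  w_1 = 0.090265·0.7879 + 0.008416·9.3036 = 0.1494  (Xerox)
  w_2 = 0.090265·1.7016 + 0.008416·10.2629 = 0.2400  (Walmart)
  w_3 = 0.090265·2.5052 + 0.008416·23.4551 = 0.4235  (Exxon)
  w_4 = 0.090265·-0.2520 + 0.008416·5.1607 = 0.0207  (JPMorgan)
  w_5 = 0.090265·0.1144 + 0.008416·8.4158 = 0.0812  (Kellogg)
Σw_i=1.0000  μᵀw=0.0910
σ²=wᵀΣw=λ₁·μ_p+λ₂ = 0.090265·0.091 + 0.008416 = 0.016630 ≈ 0.0166

0.0166


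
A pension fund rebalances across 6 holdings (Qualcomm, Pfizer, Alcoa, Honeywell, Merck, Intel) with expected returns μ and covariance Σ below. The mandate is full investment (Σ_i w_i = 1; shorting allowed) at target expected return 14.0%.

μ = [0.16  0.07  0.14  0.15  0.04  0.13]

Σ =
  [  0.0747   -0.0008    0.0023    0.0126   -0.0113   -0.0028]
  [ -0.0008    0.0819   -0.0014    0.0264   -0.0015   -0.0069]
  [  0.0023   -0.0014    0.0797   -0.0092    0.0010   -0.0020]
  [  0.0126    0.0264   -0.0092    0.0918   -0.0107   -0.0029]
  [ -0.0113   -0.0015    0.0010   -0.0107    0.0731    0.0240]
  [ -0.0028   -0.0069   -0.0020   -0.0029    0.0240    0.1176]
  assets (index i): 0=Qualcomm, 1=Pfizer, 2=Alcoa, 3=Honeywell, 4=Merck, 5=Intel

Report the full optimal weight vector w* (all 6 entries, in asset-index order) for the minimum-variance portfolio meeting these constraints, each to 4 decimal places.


0.2774  0.0336  0.2674  0.2217  0.0380  0.1619

g=Σ⁻¹μ = [1.9796  0.5234  1.9031  1.5186  0.6954  1.1112]
h=Σ⁻¹𝟙 = [14.0480  10.4402  13.3785  9.2671  14.9911  6.8471]
a=μᵀg=1.019874  b=𝟙ᵀg=7.731313  c=𝟙ᵀh=68.971984  D=ac−b²=10.569553
λ₁=(c·0.140−b)/D = (68.971984·0.140−7.731313)/10.569553 = 0.182105
λ₂=(a−b·0.140)/D = (1.019874−7.731313·0.140)/10.569553 = -0.005914
w* = 0.182105·g + -0.005914·h:
  w_0 = 0.182105·1.9796 + -0.005914·14.0480 = 0.2774  (Qualcomm)
  w_1 = 0.182105·0.5234 + -0.005914·10.4402 = 0.0336  (Pfizer)
  w_2 = 0.182105·1.9031 + -0.005914·13.3785 = 0.2674  (Alcoa)
  w_3 = 0.182105·1.5186 + -0.005914·9.2671 = 0.2217  (Honeywell)
  w_4 = 0.182105·0.6954 + -0.005914·14.9911 = 0.0380  (Merck)
  w_5 = 0.182105·1.1112 + -0.005914·6.8471 = 0.1619  (Intel)
Σw_i=1.0000  μᵀw=0.1400
σ²=wᵀΣw=λ₁·μ_p+λ₂ = 0.182105·0.140 + -0.005914 = 0.019581 ≈ 0.0196
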